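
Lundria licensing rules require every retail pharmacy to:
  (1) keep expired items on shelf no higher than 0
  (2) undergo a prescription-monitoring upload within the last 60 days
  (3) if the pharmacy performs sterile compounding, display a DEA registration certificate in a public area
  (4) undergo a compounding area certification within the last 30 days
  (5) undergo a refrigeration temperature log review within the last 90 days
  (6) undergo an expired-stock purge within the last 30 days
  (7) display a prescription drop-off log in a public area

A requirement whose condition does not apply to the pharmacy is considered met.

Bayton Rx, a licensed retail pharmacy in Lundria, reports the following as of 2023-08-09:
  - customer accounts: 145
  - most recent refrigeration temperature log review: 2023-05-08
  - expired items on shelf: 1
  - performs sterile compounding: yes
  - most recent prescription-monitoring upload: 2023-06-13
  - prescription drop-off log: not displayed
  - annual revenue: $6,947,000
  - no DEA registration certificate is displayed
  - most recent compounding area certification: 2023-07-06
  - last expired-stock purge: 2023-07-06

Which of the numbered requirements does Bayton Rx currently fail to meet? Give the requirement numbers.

1. expired items on shelf 1 > 0 → not met
2. prescription-monitoring upload 57 days ago vs limit 60 → met
3. condition 'performs sterile compounding' holds; DEA registration certificate absent → not met
4. compounding area certification 34 days ago vs limit 30 → not met
5. refrigeration temperature log review 93 days ago vs limit 90 → not met
6. expired-stock purge 34 days ago vs limit 30 → not met
7. prescription drop-off log absent → not met
Not met: 1, 3, 4, 5, 6, 7

1, 3, 4, 5, 6, 7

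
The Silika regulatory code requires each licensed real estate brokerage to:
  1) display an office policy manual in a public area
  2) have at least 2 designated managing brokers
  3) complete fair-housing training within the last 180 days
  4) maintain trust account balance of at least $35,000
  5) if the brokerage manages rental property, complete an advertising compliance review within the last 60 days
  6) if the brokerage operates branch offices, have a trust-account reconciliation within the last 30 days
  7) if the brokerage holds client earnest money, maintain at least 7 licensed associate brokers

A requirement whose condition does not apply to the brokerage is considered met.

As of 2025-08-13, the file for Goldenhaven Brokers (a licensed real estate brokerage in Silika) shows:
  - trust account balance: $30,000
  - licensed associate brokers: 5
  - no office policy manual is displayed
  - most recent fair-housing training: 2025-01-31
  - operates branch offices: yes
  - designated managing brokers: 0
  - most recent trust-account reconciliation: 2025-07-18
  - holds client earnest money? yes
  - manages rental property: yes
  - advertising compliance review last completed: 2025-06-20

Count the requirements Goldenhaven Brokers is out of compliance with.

1. office policy manual absent → not met
2. designated managing brokers 0 < 2 → not met
3. fair-housing training 194 days ago vs limit 180 → not met
4. trust account balance $30,000 < $35,000 → not met
5. condition 'manages rental property' holds; advertising compliance review 54 days ago vs limit 60 → met
6. condition 'operates branch offices' holds; trust-account reconciliation 26 days ago vs limit 30 → met
7. condition 'holds client earnest money' holds; licensed associate brokers 5 < 7 → not met
Not met: 5 of 7

5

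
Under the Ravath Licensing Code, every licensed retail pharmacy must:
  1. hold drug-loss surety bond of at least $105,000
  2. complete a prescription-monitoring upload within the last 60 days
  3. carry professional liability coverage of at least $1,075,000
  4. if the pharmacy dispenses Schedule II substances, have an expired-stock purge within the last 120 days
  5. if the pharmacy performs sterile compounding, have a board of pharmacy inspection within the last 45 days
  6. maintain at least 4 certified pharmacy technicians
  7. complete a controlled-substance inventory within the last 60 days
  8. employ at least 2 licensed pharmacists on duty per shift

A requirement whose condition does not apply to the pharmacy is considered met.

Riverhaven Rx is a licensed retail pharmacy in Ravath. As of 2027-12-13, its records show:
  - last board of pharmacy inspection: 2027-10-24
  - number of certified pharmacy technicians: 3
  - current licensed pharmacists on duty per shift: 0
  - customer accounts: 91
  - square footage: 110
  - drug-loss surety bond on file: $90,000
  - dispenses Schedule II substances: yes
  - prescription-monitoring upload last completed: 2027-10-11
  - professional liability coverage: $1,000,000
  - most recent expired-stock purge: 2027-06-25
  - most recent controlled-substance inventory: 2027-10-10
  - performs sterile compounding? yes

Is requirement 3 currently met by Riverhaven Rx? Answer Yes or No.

No

3. professional liability coverage $1,000,000 < $1,075,000 → not met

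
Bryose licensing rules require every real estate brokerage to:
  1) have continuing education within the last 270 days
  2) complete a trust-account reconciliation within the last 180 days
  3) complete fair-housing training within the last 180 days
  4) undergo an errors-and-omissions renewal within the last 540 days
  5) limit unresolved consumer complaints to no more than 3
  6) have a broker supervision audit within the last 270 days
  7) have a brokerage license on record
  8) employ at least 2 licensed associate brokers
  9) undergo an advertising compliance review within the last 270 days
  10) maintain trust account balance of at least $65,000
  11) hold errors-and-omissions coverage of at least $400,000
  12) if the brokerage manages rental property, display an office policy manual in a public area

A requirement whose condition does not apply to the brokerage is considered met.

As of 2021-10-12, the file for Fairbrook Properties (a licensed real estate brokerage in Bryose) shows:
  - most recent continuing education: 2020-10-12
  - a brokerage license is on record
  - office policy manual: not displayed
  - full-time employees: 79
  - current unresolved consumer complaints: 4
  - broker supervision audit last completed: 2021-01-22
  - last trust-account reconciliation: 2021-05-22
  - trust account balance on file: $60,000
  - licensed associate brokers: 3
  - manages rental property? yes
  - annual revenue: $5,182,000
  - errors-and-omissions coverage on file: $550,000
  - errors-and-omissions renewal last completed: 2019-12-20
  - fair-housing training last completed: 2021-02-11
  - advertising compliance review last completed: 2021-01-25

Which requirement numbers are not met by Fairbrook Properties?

1. continuing education 365 days ago vs limit 270 → not met
2. trust-account reconciliation 143 days ago vs limit 180 → met
3. fair-housing training 243 days ago vs limit 180 → not met
4. errors-and-omissions renewal 662 days ago vs limit 540 → not met
5. unresolved consumer complaints 4 > 3 → not met
6. broker supervision audit 263 days ago vs limit 270 → met
7. brokerage license present → met
8. licensed associate brokers 3 ≥ 2 → met
9. advertising compliance review 260 days ago vs limit 270 → met
10. trust account balance $60,000 < $65,000 → not met
11. errors-and-omissions coverage $550,000 ≥ $400,000 → met
12. condition 'manages rental property' holds; office policy manual absent → not met
Not met: 1, 3, 4, 5, 10, 12

1, 3, 4, 5, 10, 12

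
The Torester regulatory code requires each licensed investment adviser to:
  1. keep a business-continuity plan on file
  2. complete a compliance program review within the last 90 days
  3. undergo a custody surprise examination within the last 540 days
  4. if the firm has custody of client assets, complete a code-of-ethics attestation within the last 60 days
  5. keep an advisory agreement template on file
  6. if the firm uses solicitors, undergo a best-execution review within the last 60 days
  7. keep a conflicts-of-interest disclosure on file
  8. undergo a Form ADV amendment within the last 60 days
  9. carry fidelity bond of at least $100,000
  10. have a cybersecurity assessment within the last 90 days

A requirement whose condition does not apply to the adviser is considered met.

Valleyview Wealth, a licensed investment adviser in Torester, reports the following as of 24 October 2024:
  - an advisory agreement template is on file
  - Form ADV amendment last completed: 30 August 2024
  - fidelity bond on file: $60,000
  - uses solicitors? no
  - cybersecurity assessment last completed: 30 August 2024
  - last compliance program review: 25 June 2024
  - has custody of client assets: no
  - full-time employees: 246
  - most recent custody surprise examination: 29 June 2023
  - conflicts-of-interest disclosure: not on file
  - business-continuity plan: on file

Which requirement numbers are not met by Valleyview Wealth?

2, 7, 9

1. business-continuity plan present → met
2. compliance program review 121 days ago vs limit 90 → not met
3. custody surprise examination 483 days ago vs limit 540 → met
4. condition 'has custody of client assets' does not hold → requirement n/a → met
5. advisory agreement template present → met
6. condition 'uses solicitors' does not hold → requirement n/a → met
7. conflicts-of-interest disclosure absent → not met
8. Form ADV amendment 55 days ago vs limit 60 → met
9. fidelity bond $60,000 < $100,000 → not met
10. cybersecurity assessment 55 days ago vs limit 90 → met
Not met: 2, 7, 9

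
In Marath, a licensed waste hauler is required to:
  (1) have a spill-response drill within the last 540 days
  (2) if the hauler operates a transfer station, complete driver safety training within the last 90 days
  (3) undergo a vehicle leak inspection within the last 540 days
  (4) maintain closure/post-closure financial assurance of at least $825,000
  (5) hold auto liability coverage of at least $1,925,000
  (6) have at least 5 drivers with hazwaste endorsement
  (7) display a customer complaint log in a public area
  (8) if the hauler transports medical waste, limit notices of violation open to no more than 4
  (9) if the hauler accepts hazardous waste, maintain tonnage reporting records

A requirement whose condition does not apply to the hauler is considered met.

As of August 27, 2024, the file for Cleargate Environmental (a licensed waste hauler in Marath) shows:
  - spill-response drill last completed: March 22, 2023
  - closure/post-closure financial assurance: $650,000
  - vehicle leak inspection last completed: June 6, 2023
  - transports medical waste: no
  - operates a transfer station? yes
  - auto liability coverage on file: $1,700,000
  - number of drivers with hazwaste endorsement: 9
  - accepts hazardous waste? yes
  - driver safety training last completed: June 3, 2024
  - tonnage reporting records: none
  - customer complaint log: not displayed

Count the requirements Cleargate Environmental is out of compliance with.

4

1. spill-response drill 524 days ago vs limit 540 → met
2. condition 'operates a transfer station' holds; driver safety training 85 days ago vs limit 90 → met
3. vehicle leak inspection 448 days ago vs limit 540 → met
4. closure/post-closure financial assurance $650,000 < $825,000 → not met
5. auto liability coverage $1,700,000 < $1,925,000 → not met
6. drivers with hazwaste endorsement 9 ≥ 5 → met
7. customer complaint log absent → not met
8. condition 'transports medical waste' does not hold → requirement n/a → met
9. condition 'accepts hazardous waste' holds; tonnage reporting records absent → not met
Not met: 4 of 9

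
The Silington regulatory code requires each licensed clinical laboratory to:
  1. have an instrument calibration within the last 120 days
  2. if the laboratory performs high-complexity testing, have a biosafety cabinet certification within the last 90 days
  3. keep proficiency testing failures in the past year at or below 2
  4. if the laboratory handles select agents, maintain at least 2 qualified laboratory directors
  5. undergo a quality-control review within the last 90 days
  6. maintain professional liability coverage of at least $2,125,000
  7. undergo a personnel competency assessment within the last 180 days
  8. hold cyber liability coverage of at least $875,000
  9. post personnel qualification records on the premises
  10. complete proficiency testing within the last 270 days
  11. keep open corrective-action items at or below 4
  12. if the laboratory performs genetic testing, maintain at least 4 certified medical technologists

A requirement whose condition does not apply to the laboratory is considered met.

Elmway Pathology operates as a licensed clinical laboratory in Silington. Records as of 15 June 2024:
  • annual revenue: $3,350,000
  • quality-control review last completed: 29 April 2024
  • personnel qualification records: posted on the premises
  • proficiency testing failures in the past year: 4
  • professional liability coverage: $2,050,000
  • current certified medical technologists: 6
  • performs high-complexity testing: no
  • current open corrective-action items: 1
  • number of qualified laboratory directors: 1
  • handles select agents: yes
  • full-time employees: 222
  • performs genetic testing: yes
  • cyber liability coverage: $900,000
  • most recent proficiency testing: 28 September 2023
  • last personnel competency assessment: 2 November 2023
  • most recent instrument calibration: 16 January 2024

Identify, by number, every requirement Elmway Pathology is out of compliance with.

1. instrument calibration 151 days ago vs limit 120 → not met
2. condition 'performs high-complexity testing' does not hold → requirement n/a → met
3. proficiency testing failures in the past year 4 > 2 → not met
4. condition 'handles select agents' holds; qualified laboratory directors 1 < 2 → not met
5. quality-control review 47 days ago vs limit 90 → met
6. professional liability coverage $2,050,000 < $2,125,000 → not met
7. personnel competency assessment 226 days ago vs limit 180 → not met
8. cyber liability coverage $900,000 ≥ $875,000 → met
9. personnel qualification records present → met
10. proficiency testing 261 days ago vs limit 270 → met
11. open corrective-action items 1 ≤ 4 → met
12. condition 'performs genetic testing' holds; certified medical technologists 6 ≥ 4 → met
Not met: 1, 3, 4, 6, 7

1, 3, 4, 6, 7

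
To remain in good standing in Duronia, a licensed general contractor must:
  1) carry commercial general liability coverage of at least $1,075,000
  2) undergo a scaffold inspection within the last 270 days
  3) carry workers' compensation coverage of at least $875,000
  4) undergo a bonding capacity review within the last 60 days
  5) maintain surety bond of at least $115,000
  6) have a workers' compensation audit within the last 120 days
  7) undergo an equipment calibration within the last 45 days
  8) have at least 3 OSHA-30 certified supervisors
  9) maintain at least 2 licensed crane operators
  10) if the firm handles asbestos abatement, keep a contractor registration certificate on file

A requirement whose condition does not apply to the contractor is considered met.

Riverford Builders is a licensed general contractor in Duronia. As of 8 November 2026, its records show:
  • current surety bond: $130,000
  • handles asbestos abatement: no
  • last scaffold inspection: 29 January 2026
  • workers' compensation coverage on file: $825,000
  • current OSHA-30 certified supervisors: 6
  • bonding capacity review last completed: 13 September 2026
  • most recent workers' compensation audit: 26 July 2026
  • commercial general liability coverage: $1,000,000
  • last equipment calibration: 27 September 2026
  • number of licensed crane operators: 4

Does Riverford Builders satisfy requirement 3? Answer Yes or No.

3. workers' compensation coverage $825,000 < $875,000 → not met

No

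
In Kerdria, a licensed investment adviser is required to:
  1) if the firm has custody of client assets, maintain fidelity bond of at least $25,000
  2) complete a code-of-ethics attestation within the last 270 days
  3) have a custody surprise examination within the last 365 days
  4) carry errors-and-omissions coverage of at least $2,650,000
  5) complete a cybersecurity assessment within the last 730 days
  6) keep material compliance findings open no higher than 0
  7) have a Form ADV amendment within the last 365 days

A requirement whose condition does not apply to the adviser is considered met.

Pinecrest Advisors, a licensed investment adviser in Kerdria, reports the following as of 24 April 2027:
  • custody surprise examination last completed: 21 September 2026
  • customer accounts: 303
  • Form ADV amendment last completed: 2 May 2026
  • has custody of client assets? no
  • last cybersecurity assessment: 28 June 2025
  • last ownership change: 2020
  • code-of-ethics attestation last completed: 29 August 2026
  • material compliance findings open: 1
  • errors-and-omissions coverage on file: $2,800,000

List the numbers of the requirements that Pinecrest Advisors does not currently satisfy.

6

1. condition 'has custody of client assets' does not hold → requirement n/a → met
2. code-of-ethics attestation 238 days ago vs limit 270 → met
3. custody surprise examination 215 days ago vs limit 365 → met
4. errors-and-omissions coverage $2,800,000 ≥ $2,650,000 → met
5. cybersecurity assessment 665 days ago vs limit 730 → met
6. material compliance findings open 1 > 0 → not met
7. Form ADV amendment 357 days ago vs limit 365 → met
Not met: 6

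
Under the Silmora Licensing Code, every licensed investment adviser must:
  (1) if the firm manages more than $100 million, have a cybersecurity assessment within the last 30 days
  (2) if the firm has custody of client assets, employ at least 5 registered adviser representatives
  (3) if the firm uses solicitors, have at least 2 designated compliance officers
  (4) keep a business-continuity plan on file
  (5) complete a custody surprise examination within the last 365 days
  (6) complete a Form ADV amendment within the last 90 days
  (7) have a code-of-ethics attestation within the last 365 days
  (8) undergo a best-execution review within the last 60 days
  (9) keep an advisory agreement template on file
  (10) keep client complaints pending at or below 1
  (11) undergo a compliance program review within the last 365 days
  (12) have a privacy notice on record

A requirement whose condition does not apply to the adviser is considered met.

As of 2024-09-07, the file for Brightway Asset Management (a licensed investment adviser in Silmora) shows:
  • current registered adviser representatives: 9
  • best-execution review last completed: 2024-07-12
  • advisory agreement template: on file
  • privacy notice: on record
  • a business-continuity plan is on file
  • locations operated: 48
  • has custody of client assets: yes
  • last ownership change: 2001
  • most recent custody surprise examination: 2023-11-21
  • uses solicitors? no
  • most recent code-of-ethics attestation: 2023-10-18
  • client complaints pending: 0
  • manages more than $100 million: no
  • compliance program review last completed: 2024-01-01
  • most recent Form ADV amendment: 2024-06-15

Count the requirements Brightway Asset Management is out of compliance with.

1. condition 'manages more than $100 million' does not hold → requirement n/a → met
2. condition 'has custody of client assets' holds; registered adviser representatives 9 ≥ 5 → met
3. condition 'uses solicitors' does not hold → requirement n/a → met
4. business-continuity plan present → met
5. custody surprise examination 291 days ago vs limit 365 → met
6. Form ADV amendment 84 days ago vs limit 90 → met
7. code-of-ethics attestation 325 days ago vs limit 365 → met
8. best-execution review 57 days ago vs limit 60 → met
9. advisory agreement template present → met
10. client complaints pending 0 ≤ 1 → met
11. compliance program review 250 days ago vs limit 365 → met
12. privacy notice present → met
Not met: 0 of 12

0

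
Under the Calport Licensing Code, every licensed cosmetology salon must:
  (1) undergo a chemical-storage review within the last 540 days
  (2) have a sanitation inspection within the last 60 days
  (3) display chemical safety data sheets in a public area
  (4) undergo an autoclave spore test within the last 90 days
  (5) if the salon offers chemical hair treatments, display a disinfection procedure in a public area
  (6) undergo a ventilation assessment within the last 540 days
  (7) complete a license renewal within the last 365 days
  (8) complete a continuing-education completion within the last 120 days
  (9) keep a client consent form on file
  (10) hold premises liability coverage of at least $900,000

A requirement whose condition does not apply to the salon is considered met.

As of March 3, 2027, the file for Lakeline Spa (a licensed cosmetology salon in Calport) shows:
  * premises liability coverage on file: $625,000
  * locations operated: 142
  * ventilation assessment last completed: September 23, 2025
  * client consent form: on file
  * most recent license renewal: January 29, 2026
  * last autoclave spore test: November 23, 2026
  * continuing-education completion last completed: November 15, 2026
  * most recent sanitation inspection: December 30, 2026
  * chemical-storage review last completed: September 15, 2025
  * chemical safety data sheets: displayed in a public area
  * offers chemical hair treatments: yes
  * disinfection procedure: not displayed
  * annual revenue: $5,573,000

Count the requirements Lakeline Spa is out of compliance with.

1. chemical-storage review 534 days ago vs limit 540 → met
2. sanitation inspection 63 days ago vs limit 60 → not met
3. chemical safety data sheets present → met
4. autoclave spore test 100 days ago vs limit 90 → not met
5. condition 'offers chemical hair treatments' holds; disinfection procedure absent → not met
6. ventilation assessment 526 days ago vs limit 540 → met
7. license renewal 398 days ago vs limit 365 → not met
8. continuing-education completion 108 days ago vs limit 120 → met
9. client consent form present → met
10. premises liability coverage $625,000 < $900,000 → not met
Not met: 5 of 10

5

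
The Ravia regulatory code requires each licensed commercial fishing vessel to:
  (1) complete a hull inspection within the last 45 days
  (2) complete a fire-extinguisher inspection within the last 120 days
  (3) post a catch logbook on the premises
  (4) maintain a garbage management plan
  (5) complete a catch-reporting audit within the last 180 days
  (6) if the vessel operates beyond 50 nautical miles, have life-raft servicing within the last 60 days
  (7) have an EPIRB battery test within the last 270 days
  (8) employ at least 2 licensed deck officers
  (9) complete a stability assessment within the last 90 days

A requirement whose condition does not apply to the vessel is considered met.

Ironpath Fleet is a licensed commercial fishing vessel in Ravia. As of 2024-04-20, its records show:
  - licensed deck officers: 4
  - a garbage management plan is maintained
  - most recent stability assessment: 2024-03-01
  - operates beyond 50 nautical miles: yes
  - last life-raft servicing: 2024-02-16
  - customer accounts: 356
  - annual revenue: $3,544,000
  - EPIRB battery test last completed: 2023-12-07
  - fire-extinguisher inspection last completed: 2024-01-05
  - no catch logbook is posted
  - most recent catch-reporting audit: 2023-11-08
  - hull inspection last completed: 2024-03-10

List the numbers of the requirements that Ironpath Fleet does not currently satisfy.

1. hull inspection 41 days ago vs limit 45 → met
2. fire-extinguisher inspection 106 days ago vs limit 120 → met
3. catch logbook absent → not met
4. garbage management plan present → met
5. catch-reporting audit 164 days ago vs limit 180 → met
6. condition 'operates beyond 50 nautical miles' holds; life-raft servicing 64 days ago vs limit 60 → not met
7. EPIRB battery test 135 days ago vs limit 270 → met
8. licensed deck officers 4 ≥ 2 → met
9. stability assessment 50 days ago vs limit 90 → met
Not met: 3, 6

3, 6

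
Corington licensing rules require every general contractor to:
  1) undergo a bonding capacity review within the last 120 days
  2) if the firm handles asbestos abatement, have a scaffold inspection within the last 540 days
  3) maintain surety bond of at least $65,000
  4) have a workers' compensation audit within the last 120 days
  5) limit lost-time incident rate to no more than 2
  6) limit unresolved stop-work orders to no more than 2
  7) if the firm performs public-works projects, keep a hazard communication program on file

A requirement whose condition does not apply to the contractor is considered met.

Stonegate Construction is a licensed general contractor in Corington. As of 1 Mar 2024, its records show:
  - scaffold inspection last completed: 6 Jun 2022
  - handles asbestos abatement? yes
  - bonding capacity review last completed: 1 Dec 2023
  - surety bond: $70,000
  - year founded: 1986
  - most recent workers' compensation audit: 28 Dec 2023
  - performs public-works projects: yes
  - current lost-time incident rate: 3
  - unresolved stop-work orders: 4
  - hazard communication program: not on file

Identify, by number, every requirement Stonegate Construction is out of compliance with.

2, 5, 6, 7

1. bonding capacity review 91 days ago vs limit 120 → met
2. condition 'handles asbestos abatement' holds; scaffold inspection 634 days ago vs limit 540 → not met
3. surety bond $70,000 ≥ $65,000 → met
4. workers' compensation audit 64 days ago vs limit 120 → met
5. lost-time incident rate 3 > 2 → not met
6. unresolved stop-work orders 4 > 2 → not met
7. condition 'performs public-works projects' holds; hazard communication program absent → not met
Not met: 2, 5, 6, 7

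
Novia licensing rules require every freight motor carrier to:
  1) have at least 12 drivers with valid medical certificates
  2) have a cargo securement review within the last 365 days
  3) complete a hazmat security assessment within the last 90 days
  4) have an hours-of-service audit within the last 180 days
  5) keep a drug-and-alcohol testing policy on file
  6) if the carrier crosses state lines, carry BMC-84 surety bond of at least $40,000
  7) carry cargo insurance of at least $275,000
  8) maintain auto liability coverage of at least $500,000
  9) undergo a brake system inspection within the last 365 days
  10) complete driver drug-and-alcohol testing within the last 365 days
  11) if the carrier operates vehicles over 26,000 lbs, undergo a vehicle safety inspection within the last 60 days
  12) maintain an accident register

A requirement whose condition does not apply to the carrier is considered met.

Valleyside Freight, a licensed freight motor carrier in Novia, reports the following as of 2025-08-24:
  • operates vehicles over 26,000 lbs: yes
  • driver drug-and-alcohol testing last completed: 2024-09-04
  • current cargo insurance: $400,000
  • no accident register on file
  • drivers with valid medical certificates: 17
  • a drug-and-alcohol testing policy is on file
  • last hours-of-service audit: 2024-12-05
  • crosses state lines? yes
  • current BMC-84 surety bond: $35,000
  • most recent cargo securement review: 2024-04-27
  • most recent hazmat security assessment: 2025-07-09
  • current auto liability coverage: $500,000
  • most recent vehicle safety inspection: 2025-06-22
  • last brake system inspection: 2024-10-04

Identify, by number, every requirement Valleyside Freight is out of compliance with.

2, 4, 6, 11, 12

1. drivers with valid medical certificates 17 ≥ 12 → met
2. cargo securement review 484 days ago vs limit 365 → not met
3. hazmat security assessment 46 days ago vs limit 90 → met
4. hours-of-service audit 262 days ago vs limit 180 → not met
5. drug-and-alcohol testing policy present → met
6. condition 'crosses state lines' holds; BMC-84 surety bond $35,000 < $40,000 → not met
7. cargo insurance $400,000 ≥ $275,000 → met
8. auto liability coverage $500,000 ≥ $500,000 → met
9. brake system inspection 324 days ago vs limit 365 → met
10. driver drug-and-alcohol testing 354 days ago vs limit 365 → met
11. condition 'operates vehicles over 26,000 lbs' holds; vehicle safety inspection 63 days ago vs limit 60 → not met
12. accident register absent → not met
Not met: 2, 4, 6, 11, 12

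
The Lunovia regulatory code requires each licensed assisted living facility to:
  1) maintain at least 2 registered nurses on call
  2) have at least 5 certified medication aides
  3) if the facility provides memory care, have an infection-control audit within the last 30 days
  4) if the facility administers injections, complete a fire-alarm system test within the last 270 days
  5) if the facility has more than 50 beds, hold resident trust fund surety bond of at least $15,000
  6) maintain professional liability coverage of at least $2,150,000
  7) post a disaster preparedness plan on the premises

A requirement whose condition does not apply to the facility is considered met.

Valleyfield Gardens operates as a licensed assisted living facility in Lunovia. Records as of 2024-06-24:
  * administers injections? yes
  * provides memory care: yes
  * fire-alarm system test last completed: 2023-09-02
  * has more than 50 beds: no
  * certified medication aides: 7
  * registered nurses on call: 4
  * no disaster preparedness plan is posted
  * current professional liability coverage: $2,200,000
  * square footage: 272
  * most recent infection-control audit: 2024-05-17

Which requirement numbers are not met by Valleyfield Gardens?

1. registered nurses on call 4 ≥ 2 → met
2. certified medication aides 7 ≥ 5 → met
3. condition 'provides memory care' holds; infection-control audit 38 days ago vs limit 30 → not met
4. condition 'administers injections' holds; fire-alarm system test 296 days ago vs limit 270 → not met
5. condition 'has more than 50 beds' does not hold → requirement n/a → met
6. professional liability coverage $2,200,000 ≥ $2,150,000 → met
7. disaster preparedness plan absent → not met
Not met: 3, 4, 7

3, 4, 7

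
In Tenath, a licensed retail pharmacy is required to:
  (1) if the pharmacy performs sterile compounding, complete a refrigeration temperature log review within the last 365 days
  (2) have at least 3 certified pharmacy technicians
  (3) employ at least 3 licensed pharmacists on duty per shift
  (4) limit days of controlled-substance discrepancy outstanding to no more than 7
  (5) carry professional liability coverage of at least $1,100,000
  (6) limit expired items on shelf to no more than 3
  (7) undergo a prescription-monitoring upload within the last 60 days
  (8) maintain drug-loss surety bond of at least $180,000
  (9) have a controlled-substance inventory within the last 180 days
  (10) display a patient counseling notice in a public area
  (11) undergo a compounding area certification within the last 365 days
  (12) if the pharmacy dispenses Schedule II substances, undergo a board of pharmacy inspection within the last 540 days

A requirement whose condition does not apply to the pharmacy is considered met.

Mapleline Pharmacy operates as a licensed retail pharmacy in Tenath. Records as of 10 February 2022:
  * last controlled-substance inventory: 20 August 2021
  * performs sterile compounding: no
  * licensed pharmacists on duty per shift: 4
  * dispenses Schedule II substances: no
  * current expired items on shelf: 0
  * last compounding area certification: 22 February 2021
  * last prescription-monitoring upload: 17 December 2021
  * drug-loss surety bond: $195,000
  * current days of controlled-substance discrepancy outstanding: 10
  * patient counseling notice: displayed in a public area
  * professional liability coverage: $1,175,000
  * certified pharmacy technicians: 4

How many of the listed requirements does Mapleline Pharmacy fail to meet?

1

1. condition 'performs sterile compounding' does not hold → requirement n/a → met
2. certified pharmacy technicians 4 ≥ 3 → met
3. licensed pharmacists on duty per shift 4 ≥ 3 → met
4. days of controlled-substance discrepancy outstanding 10 > 7 → not met
5. professional liability coverage $1,175,000 ≥ $1,100,000 → met
6. expired items on shelf 0 ≤ 3 → met
7. prescription-monitoring upload 55 days ago vs limit 60 → met
8. drug-loss surety bond $195,000 ≥ $180,000 → met
9. controlled-substance inventory 174 days ago vs limit 180 → met
10. patient counseling notice present → met
11. compounding area certification 353 days ago vs limit 365 → met
12. condition 'dispenses Schedule II substances' does not hold → requirement n/a → met
Not met: 1 of 12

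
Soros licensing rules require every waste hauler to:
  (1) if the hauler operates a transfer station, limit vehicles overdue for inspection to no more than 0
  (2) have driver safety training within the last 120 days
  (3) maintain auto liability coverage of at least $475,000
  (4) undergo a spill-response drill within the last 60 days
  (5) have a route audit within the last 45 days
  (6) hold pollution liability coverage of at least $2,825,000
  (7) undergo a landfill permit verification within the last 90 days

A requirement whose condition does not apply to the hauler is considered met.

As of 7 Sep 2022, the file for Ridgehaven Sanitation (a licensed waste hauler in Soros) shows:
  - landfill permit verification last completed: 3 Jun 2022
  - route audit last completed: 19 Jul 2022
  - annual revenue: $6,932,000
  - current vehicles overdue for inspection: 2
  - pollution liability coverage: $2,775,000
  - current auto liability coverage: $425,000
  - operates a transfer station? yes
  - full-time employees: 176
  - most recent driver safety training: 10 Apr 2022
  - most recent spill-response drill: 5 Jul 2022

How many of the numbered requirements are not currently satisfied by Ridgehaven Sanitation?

1. condition 'operates a transfer station' holds; vehicles overdue for inspection 2 > 0 → not met
2. driver safety training 150 days ago vs limit 120 → not met
3. auto liability coverage $425,000 < $475,000 → not met
4. spill-response drill 64 days ago vs limit 60 → not met
5. route audit 50 days ago vs limit 45 → not met
6. pollution liability coverage $2,775,000 < $2,825,000 → not met
7. landfill permit verification 96 days ago vs limit 90 → not met
Not met: 7 of 7

7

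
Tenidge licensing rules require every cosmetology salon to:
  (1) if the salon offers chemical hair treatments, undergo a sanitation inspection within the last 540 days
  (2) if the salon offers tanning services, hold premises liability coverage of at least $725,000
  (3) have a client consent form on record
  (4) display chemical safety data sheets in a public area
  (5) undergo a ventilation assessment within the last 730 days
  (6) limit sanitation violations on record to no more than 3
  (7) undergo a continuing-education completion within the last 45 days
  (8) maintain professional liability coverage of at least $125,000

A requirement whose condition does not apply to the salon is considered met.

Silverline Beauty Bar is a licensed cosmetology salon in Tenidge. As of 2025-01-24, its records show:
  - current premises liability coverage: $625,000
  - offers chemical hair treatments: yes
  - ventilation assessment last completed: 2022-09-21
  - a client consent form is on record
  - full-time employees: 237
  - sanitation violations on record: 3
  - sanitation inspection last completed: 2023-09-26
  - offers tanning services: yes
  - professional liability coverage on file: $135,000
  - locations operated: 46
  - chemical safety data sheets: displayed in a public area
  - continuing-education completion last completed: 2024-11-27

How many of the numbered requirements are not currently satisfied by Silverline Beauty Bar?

3

1. condition 'offers chemical hair treatments' holds; sanitation inspection 486 days ago vs limit 540 → met
2. condition 'offers tanning services' holds; premises liability coverage $625,000 < $725,000 → not met
3. client consent form present → met
4. chemical safety data sheets present → met
5. ventilation assessment 856 days ago vs limit 730 → not met
6. sanitation violations on record 3 ≤ 3 → met
7. continuing-education completion 58 days ago vs limit 45 → not met
8. professional liability coverage $135,000 ≥ $125,000 → met
Not met: 3 of 8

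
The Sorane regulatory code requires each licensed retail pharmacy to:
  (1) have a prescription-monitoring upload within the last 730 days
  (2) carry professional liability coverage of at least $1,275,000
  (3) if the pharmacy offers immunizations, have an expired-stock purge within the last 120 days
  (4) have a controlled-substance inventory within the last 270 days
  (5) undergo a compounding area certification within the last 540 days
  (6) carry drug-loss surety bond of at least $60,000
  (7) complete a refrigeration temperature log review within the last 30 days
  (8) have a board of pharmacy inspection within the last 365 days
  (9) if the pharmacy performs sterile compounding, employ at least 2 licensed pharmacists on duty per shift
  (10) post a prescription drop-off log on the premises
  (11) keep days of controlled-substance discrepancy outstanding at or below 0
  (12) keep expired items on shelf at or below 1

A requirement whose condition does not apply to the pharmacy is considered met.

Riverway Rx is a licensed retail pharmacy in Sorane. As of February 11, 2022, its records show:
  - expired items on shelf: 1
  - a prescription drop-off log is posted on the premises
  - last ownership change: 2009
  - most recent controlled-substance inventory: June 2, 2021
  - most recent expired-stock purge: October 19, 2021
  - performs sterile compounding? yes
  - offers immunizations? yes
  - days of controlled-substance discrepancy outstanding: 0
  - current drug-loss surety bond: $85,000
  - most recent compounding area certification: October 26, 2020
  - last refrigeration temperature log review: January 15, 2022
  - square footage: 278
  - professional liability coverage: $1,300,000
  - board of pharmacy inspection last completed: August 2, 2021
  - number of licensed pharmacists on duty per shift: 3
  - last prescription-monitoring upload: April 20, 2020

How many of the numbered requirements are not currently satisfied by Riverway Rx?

0

1. prescription-monitoring upload 662 days ago vs limit 730 → met
2. professional liability coverage $1,300,000 ≥ $1,275,000 → met
3. condition 'offers immunizations' holds; expired-stock purge 115 days ago vs limit 120 → met
4. controlled-substance inventory 254 days ago vs limit 270 → met
5. compounding area certification 473 days ago vs limit 540 → met
6. drug-loss surety bond $85,000 ≥ $60,000 → met
7. refrigeration temperature log review 27 days ago vs limit 30 → met
8. board of pharmacy inspection 193 days ago vs limit 365 → met
9. condition 'performs sterile compounding' holds; licensed pharmacists on duty per shift 3 ≥ 2 → met
10. prescription drop-off log present → met
11. days of controlled-substance discrepancy outstanding 0 ≤ 0 → met
12. expired items on shelf 1 ≤ 1 → met
Not met: 0 of 12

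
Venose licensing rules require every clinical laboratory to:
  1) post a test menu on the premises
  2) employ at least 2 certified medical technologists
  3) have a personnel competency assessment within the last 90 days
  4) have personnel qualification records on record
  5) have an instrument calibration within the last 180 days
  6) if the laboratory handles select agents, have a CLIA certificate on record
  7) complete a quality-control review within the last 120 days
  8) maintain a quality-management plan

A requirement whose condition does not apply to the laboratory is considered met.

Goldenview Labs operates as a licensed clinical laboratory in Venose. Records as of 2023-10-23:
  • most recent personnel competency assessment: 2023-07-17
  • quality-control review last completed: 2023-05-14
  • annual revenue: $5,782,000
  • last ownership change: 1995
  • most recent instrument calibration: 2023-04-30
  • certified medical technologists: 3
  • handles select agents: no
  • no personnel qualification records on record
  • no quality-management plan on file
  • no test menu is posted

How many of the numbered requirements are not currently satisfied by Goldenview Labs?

5

1. test menu absent → not met
2. certified medical technologists 3 ≥ 2 → met
3. personnel competency assessment 98 days ago vs limit 90 → not met
4. personnel qualification records absent → not met
5. instrument calibration 176 days ago vs limit 180 → met
6. condition 'handles select agents' does not hold → requirement n/a → met
7. quality-control review 162 days ago vs limit 120 → not met
8. quality-management plan absent → not met
Not met: 5 of 8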